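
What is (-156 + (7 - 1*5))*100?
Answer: -15400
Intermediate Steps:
(-156 + (7 - 1*5))*100 = (-156 + (7 - 5))*100 = (-156 + 2)*100 = -154*100 = -15400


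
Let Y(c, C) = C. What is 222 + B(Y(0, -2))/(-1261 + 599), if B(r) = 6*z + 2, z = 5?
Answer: 73466/331 ≈ 221.95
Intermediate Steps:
B(r) = 32 (B(r) = 6*5 + 2 = 30 + 2 = 32)
222 + B(Y(0, -2))/(-1261 + 599) = 222 + 32/(-1261 + 599) = 222 + 32/(-662) = 222 + 32*(-1/662) = 222 - 16/331 = 73466/331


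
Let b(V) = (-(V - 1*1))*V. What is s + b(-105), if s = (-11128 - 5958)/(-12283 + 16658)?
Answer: -48710836/4375 ≈ -11134.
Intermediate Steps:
b(V) = V*(1 - V) (b(V) = (-(V - 1))*V = (-(-1 + V))*V = (1 - V)*V = V*(1 - V))
s = -17086/4375 ≈ -3.9054
s + b(-105) = -17086/4375 - 105*(1 - 1*(-105)) = -17086/4375 - 105*(1 + 105) = -17086/4375 - 105*106 = -17086/4375 - 11130 = -48710836/4375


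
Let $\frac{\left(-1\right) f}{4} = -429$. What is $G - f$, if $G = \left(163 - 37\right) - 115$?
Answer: $-1705$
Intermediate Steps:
$f = 1716$ ($f = \left(-4\right) \left(-429\right) = 1716$)
$G = 11$ ($G = 126 - 115 = 11$)
$G - f = 11 - 1716 = -1705$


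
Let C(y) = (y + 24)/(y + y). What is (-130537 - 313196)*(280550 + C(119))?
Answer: -29628515223519/238 ≈ -1.2449e+11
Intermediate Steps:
C(y) = (24 + y)/(2*y) (C(y) = (24 + y)/((2*y)) = (24 + y)*(1/(2*y)) = (24 + y)/(2*y))
(-130537 - 313196)*(280550 + C(119)) = (-130537 - 313196)*(280550 + (½)*(24 + 119)/119) = -443733*(280550 + (½)*(1/119)*143) = -443733*(280550 + 143/238) = -443733*66771043/238 = -29628515223519/238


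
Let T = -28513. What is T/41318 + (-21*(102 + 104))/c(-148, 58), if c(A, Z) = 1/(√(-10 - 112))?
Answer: -28513/41318 - 4326*I*√122 ≈ -0.69009 - 47782.0*I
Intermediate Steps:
c(A, Z) = -I*√122/122 (c(A, Z) = 1/(√(-122)) = 1/(I*√122) = -I*√122/122)
T/41318 + (-21*(102 + 104))/c(-148, 58) = -28513/41318 + (-21*(102 + 104))/((-I*√122/122)) = -28513*1/41318 + (-21*206)*(I*√122) = -28513/41318 - 4326*I*√122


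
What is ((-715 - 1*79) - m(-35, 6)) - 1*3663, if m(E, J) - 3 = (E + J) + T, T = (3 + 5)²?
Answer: -4495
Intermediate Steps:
T = 64 (T = 8² = 64)
m(E, J) = 67 + E + J (m(E, J) = 3 + ((E + J) + 64) = 3 + (64 + E + J) = 67 + E + J)
((-715 - 1*79) - m(-35, 6)) - 1*3663 = ((-715 - 1*79) - (67 - 35 + 6)) - 1*3663 = ((-715 - 79) - 1*38) - 3663 = (-794 - 38) - 3663 = -832 - 3663 = -4495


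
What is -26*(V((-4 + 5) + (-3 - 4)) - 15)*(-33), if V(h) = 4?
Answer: -9438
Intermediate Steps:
-26*(V((-4 + 5) + (-3 - 4)) - 15)*(-33) = -26*(4 - 15)*(-33) = -26*(-11)*(-33) = 286*(-33) = -9438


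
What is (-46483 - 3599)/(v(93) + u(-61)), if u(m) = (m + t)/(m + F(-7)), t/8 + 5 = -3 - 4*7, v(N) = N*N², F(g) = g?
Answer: -3405576/54696625 ≈ -0.062263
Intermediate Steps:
v(N) = N³
t = -288 (t = -40 + 8*(-3 - 4*7) = -40 + 8*(-3 - 28) = -40 + 8*(-31) = -40 - 248 = -288)
u(m) = (-288 + m)/(-7 + m) (u(m) = (m - 288)/(m - 7) = (-288 + m)/(-7 + m))
(-46483 - 3599)/(v(93) + u(-61)) = (-46483 - 3599)/(93³ + (-288 - 61)/(-7 - 61)) = -50082/(804357 - 349/(-68)) = -50082/(804357 - 1/68*(-349)) = -50082/(804357 + 349/68) = -50082/54696625/68 = -50082*68/54696625 = -3405576/54696625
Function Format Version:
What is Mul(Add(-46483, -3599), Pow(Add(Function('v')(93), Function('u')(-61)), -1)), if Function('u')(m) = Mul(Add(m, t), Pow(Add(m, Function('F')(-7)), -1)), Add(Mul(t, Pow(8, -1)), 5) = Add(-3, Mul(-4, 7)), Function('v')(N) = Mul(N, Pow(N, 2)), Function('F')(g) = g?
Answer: Rational(-3405576, 54696625) ≈ -0.062263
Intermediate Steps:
Function('v')(N) = Pow(N, 3)
t = -288 (t = Add(-40, Mul(8, Add(-3, Mul(-4, 7)))) = Add(-40, Mul(8, Add(-3, -28))) = Add(-40, Mul(8, -31)) = Add(-40, -248) = -288)
Function('u')(m) = Mul(Pow(Add(-7, m), -1), Add(-288, m)) (Function('u')(m) = Mul(Add(m, -288), Pow(Add(m, -7), -1)) = Mul(Add(-288, m), Pow(Add(-7, m), -1)) = Mul(Pow(Add(-7, m), -1), Add(-288, m)))
Mul(Add(-46483, -3599), Pow(Add(Function('v')(93), Function('u')(-61)), -1)) = Mul(Add(-46483, -3599), Pow(Add(Pow(93, 3), Mul(Pow(Add(-7, -61), -1), Add(-288, -61))), -1)) = Mul(-50082, Pow(Add(804357, Mul(Pow(-68, -1), -349)), -1)) = Mul(-50082, Pow(Add(804357, Mul(Rational(-1, 68), -349)), -1)) = Mul(-50082, Pow(Add(804357, Rational(349, 68)), -1)) = Mul(-50082, Pow(Rational(54696625, 68), -1)) = Mul(-50082, Rational(68, 54696625)) = Rational(-3405576, 54696625)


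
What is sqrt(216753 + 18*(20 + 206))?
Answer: sqrt(220821) ≈ 469.92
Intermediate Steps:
sqrt(216753 + 18*(20 + 206)) = sqrt(216753 + 18*226) = sqrt(216753 + 4068) = sqrt(220821)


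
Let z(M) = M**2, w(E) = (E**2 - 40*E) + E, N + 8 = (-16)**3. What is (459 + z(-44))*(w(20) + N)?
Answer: -10739180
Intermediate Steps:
N = -4104 (N = -8 + (-16)**3 = -8 - 4096 = -4104)
w(E) = E**2 - 39*E
(459 + z(-44))*(w(20) + N) = (459 + (-44)**2)*(20*(-39 + 20) - 4104) = (459 + 1936)*(20*(-19) - 4104) = 2395*(-380 - 4104) = 2395*(-4484) = -10739180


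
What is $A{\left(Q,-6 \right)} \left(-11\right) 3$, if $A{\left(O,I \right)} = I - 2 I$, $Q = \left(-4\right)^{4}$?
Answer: $-198$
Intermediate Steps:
$Q = 256$
$A{\left(O,I \right)} = - I$ ($A{\left(O,I \right)} = I - 2 I = - I$)
$A{\left(Q,-6 \right)} \left(-11\right) 3 = \left(-1\right) \left(-6\right) \left(-11\right) 3 = 6 \left(-11\right) 3 = \left(-66\right) 3 = -198$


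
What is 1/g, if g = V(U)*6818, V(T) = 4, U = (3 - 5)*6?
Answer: 1/27272 ≈ 3.6668e-5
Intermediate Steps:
U = -12 (U = -2*6 = -12)
g = 27272 (g = 4*6818 = 27272)
1/g = 1/27272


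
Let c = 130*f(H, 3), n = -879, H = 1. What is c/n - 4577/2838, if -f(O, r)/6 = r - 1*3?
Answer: -4577/2838 ≈ -1.6128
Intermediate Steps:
f(O, r) = 18 - 6*r (f(O, r) = -6*(r - 1*3) = -6*(r - 3) = -6*(-3 + r) = 18 - 6*r)
c = 0 (c = 130*(18 - 6*3) = 130*(18 - 18) = 130*0 = 0)
c/n - 4577/2838 = 0/(-879) - 4577/2838 = 0*(-1/879) - 4577*1/2838 = 0 - 4577/2838 = -4577/2838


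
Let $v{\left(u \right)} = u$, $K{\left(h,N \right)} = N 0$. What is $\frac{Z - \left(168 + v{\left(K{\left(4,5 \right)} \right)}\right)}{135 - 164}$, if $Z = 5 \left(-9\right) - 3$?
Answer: $\frac{216}{29} \approx 7.4483$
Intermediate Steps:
$K{\left(h,N \right)} = 0$
$Z = -48$ ($Z = -45 - 3 = -48$)
$\frac{Z - \left(168 + v{\left(K{\left(4,5 \right)} \right)}\right)}{135 - 164} = \frac{-48 - 168}{135 - 164} = \frac{-48 + \left(-168 + 0\right)}{-29} = \left(-48 - 168\right) \left(- \frac{1}{29}\right) = \left(-216\right) \left(- \frac{1}{29}\right) = \frac{216}{29}$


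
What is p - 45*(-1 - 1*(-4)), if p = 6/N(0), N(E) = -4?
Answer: -273/2 ≈ -136.50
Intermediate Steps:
p = -3/2 (p = 6/(-4) = 6*(-1/4) = -3/2 ≈ -1.5000)
p - 45*(-1 - 1*(-4)) = -3/2 - 45*(-1 - 1*(-4)) = -3/2 - 45*(-1 + 4) = -3/2 - 45*3 = -3/2 - 135 = -273/2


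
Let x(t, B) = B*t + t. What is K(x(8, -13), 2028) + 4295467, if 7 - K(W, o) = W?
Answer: 4295570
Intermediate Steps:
x(t, B) = t + B*t
K(W, o) = 7 - W
K(x(8, -13), 2028) + 4295467 = (7 - 8*(1 - 13)) + 4295467 = (7 - 8*(-12)) + 4295467 = (7 - 1*(-96)) + 4295467 = (7 + 96) + 4295467 = 103 + 4295467 = 4295570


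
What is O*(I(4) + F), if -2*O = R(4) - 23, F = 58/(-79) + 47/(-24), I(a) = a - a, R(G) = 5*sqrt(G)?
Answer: -66365/3792 ≈ -17.501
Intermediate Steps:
I(a) = 0
F = -5105/1896 (F = 58*(-1/79) + 47*(-1/24) = -58/79 - 47/24 = -5105/1896 ≈ -2.6925)
O = 13/2 (O = -(5*sqrt(4) - 23)/2 = -(5*2 - 23)/2 = -(10 - 23)/2 = -1/2*(-13) = 13/2 ≈ 6.5000)
O*(I(4) + F) = 13*(0 - 5105/1896)/2 = (13/2)*(-5105/1896) = -66365/3792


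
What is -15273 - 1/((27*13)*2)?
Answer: -10721647/702 ≈ -15273.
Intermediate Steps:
-15273 - 1/((27*13)*2) = -15273 - 1/(351*2) = -15273 - 1/702 = -10721647/702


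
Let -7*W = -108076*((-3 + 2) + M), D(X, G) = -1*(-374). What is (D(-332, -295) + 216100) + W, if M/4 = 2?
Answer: 324550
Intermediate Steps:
M = 8 (M = 4*2 = 8)
D(X, G) = 374
W = 108076 (W = -(-108076)*((-3 + 2) + 8)/7 = -(-108076)*(-1 + 8)/7 = -(-108076)*7/7 = -1/7*(-756532) = 108076)
(D(-332, -295) + 216100) + W = (374 + 216100) + 108076 = 216474 + 108076 = 324550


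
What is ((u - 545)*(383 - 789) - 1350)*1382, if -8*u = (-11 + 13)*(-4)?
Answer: 303368348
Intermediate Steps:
u = 1 (u = -(-11 + 13)*(-4)/8 = -(-4)/4 = -⅛*(-8) = 1)
((u - 545)*(383 - 789) - 1350)*1382 = ((1 - 545)*(383 - 789) - 1350)*1382 = (-544*(-406) - 1350)*1382 = (220864 - 1350)*1382 = 219514*1382 = 303368348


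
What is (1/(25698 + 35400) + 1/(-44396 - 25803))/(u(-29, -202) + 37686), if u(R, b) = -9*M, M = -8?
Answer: 9101/161944760598516 ≈ 5.6198e-11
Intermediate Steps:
u(R, b) = 72 (u(R, b) = -9*(-8) = 72)
(1/(25698 + 35400) + 1/(-44396 - 25803))/(u(-29, -202) + 37686) = (1/(25698 + 35400) + 1/(-44396 - 25803))/(72 + 37686) = (1/61098 + 1/(-70199))/37758 = (1/61098 - 1/70199)*(1/37758) = (9101/4289018502)*(1/37758) = 9101/161944760598516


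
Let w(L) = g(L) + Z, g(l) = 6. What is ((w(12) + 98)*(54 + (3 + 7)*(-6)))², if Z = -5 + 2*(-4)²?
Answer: 617796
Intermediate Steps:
Z = 27 (Z = -5 + 2*16 = -5 + 32 = 27)
w(L) = 33 (w(L) = 6 + 27 = 33)
((w(12) + 98)*(54 + (3 + 7)*(-6)))² = ((33 + 98)*(54 + (3 + 7)*(-6)))² = (131*(54 + 10*(-6)))² = (131*(54 - 60))² = (131*(-6))² = (-786)² = 617796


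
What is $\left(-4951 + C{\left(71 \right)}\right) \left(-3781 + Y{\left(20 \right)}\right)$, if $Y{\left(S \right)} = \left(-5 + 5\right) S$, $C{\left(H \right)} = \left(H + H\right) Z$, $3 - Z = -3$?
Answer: $15498319$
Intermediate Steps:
$Z = 6$ ($Z = 3 - -3 = 3 + 3 = 6$)
$C{\left(H \right)} = 12 H$ ($C{\left(H \right)} = \left(H + H\right) 6 = 2 H 6 = 12 H$)
$Y{\left(S \right)} = 0$ ($Y{\left(S \right)} = 0 S = 0$)
$\left(-4951 + C{\left(71 \right)}\right) \left(-3781 + Y{\left(20 \right)}\right) = \left(-4951 + 12 \cdot 71\right) \left(-3781 + 0\right) = \left(-4951 + 852\right) \left(-3781\right) = \left(-4099\right) \left(-3781\right) = 15498319$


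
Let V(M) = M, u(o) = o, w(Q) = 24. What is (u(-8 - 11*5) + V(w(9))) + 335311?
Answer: 335272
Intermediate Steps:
(u(-8 - 11*5) + V(w(9))) + 335311 = ((-8 - 11*5) + 24) + 335311 = ((-8 - 55) + 24) + 335311 = (-63 + 24) + 335311 = -39 + 335311 = 335272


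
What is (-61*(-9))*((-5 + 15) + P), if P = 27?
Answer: 20313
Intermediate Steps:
(-61*(-9))*((-5 + 15) + P) = (-61*(-9))*((-5 + 15) + 27) = 549*(10 + 27) = 549*37 = 20313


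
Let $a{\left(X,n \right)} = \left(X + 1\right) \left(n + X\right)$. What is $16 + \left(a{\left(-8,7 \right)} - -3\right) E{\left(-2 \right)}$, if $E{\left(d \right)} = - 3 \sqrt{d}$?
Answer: $16 - 30 i \sqrt{2} \approx 16.0 - 42.426 i$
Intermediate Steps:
$a{\left(X,n \right)} = \left(1 + X\right) \left(X + n\right)$
$16 + \left(a{\left(-8,7 \right)} - -3\right) E{\left(-2 \right)} = 16 + \left(\left(-8 + 7 + \left(-8\right)^{2} - 56\right) - -3\right) \left(- 3 \sqrt{-2}\right) = 16 + \left(\left(-8 + 7 + 64 - 56\right) + 3\right) \left(- 3 i \sqrt{2}\right) = 16 + \left(7 + 3\right) \left(- 3 i \sqrt{2}\right) = 16 + 10 \left(- 3 i \sqrt{2}\right) = 16 - 30 i \sqrt{2}$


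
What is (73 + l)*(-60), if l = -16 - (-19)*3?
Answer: -6840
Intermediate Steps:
l = 41 (l = -16 - 1*(-57) = -16 + 57 = 41)
(73 + l)*(-60) = (73 + 41)*(-60) = 114*(-60) = -6840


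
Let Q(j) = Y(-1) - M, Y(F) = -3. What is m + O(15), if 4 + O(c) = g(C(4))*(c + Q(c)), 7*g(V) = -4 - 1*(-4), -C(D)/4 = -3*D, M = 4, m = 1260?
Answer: 1256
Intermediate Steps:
C(D) = 12*D (C(D) = -(-12)*D = 12*D)
g(V) = 0 (g(V) = (-4 - 1*(-4))/7 = (-4 + 4)/7 = (1/7)*0 = 0)
Q(j) = -7 (Q(j) = -3 - 1*4 = -3 - 4 = -7)
O(c) = -4 (O(c) = -4 + 0*(c - 7) = -4 + 0*(-7 + c) = -4 + 0 = -4)
m + O(15) = 1260 - 4 = 1256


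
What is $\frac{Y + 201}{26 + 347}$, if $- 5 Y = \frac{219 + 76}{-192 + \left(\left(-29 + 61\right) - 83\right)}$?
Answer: $\frac{48902}{90639} \approx 0.53953$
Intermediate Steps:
$Y = \frac{59}{243}$ ($Y = - \frac{\left(219 + 76\right) \frac{1}{-192 + \left(\left(-29 + 61\right) - 83\right)}}{5} = - \frac{295 \frac{1}{-192 + \left(32 - 83\right)}}{5} = - \frac{295 \frac{1}{-192 - 51}}{5} = - \frac{295 \frac{1}{-243}}{5} = - \frac{295 \left(- \frac{1}{243}\right)}{5} = \left(- \frac{1}{5}\right) \left(- \frac{295}{243}\right) = \frac{59}{243} \approx 0.2428$)
$\frac{Y + 201}{26 + 347} = \frac{\frac{59}{243} + 201}{26 + 347} = \frac{48902}{243 \cdot 373} = \frac{48902}{243} \cdot \frac{1}{373} = \frac{48902}{90639}$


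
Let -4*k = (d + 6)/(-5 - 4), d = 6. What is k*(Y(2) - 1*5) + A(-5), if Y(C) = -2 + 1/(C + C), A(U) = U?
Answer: -29/4 ≈ -7.2500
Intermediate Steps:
Y(C) = -2 + 1/(2*C)
k = ⅓ (k = -(6 + 6)/(4*(-5 - 4)) = -3/(-9) = -3*(-1)/9 = -¼*(-4/3) = ⅓ ≈ 0.33333)
k*(Y(2) - 1*5) + A(-5) = ((-2 + (½)/2) - 1*5)/3 - 5 = ((-2 + (½)*(½)) - 5)/3 - 5 = ((-2 + ¼) - 5)/3 - 5 = (-7/4 - 5)/3 - 5 = (⅓)*(-27/4) - 5 = -9/4 - 5 = -29/4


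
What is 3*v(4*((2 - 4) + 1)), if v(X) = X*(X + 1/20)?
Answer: 237/5 ≈ 47.400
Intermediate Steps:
v(X) = X*(1/20 + X) (v(X) = X*(X + 1/20) = X*(1/20 + X))
3*v(4*((2 - 4) + 1)) = 3*((4*((2 - 4) + 1))*(1/20 + 4*((2 - 4) + 1))) = 3*((4*(-2 + 1))*(1/20 + 4*(-2 + 1))) = 3*((4*(-1))*(1/20 + 4*(-1))) = 3*(-4*(1/20 - 4)) = 3*(-4*(-79/20)) = 3*(79/5) = 237/5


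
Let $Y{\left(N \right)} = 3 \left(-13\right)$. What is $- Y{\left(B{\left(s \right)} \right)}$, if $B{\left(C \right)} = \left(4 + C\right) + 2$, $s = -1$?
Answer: $39$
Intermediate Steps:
$B{\left(C \right)} = 6 + C$
$Y{\left(N \right)} = -39$
$- Y{\left(B{\left(s \right)} \right)} = \left(-1\right) \left(-39\right) = 39$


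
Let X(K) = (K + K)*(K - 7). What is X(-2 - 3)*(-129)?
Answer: -15480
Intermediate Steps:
X(K) = 2*K*(-7 + K) (X(K) = (2*K)*(-7 + K) = 2*K*(-7 + K))
X(-2 - 3)*(-129) = (2*(-2 - 3)*(-7 + (-2 - 3)))*(-129) = (2*(-5)*(-7 - 5))*(-129) = (2*(-5)*(-12))*(-129) = 120*(-129) = -15480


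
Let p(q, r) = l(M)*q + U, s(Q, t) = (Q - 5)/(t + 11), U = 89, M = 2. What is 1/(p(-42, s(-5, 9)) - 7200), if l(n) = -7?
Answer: -1/6817 ≈ -0.00014669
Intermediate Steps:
s(Q, t) = (-5 + Q)/(11 + t)
p(q, r) = 89 - 7*q (p(q, r) = -7*q + 89 = 89 - 7*q)
1/(p(-42, s(-5, 9)) - 7200) = 1/((89 - 7*(-42)) - 7200) = 1/((89 + 294) - 7200) = 1/(383 - 7200) = 1/(-6817) = -1/6817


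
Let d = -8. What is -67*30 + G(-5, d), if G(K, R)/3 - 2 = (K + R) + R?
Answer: -2067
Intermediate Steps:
G(K, R) = 6 + 3*K + 6*R (G(K, R) = 6 + 3*((K + R) + R) = 6 + 3*(K + 2*R) = 6 + (3*K + 6*R) = 6 + 3*K + 6*R)
-67*30 + G(-5, d) = -67*30 + (6 + 3*(-5) + 6*(-8)) = -2010 + (6 - 15 - 48) = -2010 - 57 = -2067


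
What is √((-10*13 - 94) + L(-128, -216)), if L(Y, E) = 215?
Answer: 3*I ≈ 3.0*I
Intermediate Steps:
√((-10*13 - 94) + L(-128, -216)) = √((-10*13 - 94) + 215) = √((-130 - 94) + 215) = √(-224 + 215) = √(-9) = 3*I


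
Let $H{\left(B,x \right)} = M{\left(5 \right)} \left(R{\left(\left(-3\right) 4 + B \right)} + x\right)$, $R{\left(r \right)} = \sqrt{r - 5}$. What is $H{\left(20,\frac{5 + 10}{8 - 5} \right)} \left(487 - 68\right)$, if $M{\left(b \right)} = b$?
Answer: $10475 + 2095 \sqrt{3} \approx 14104.0$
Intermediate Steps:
$R{\left(r \right)} = \sqrt{-5 + r}$
$H{\left(B,x \right)} = 5 x + 5 \sqrt{-17 + B}$ ($H{\left(B,x \right)} = 5 \left(\sqrt{-5 + \left(\left(-3\right) 4 + B\right)} + x\right) = 5 \left(\sqrt{-5 + \left(-12 + B\right)} + x\right) = 5 \left(\sqrt{-17 + B} + x\right) = 5 \left(x + \sqrt{-17 + B}\right) = 5 x + 5 \sqrt{-17 + B}$)
$H{\left(20,\frac{5 + 10}{8 - 5} \right)} \left(487 - 68\right) = \left(5 \frac{5 + 10}{8 - 5} + 5 \sqrt{-17 + 20}\right) \left(487 - 68\right) = \left(5 \cdot \frac{15}{3} + 5 \sqrt{3}\right) 419 = \left(5 \cdot 15 \cdot \frac{1}{3} + 5 \sqrt{3}\right) 419 = \left(5 \cdot 5 + 5 \sqrt{3}\right) 419 = \left(25 + 5 \sqrt{3}\right) 419 = 10475 + 2095 \sqrt{3}$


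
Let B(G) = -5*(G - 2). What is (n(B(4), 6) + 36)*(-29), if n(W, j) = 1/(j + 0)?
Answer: -6293/6 ≈ -1048.8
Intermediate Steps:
B(G) = 10 - 5*G (B(G) = -5*(-2 + G) = 10 - 5*G)
n(W, j) = 1/j
(n(B(4), 6) + 36)*(-29) = (1/6 + 36)*(-29) = (⅙ + 36)*(-29) = (217/6)*(-29) = -6293/6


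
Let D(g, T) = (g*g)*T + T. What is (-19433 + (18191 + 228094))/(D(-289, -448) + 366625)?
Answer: -226852/37051231 ≈ -0.0061227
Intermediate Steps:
D(g, T) = T + T*g² (D(g, T) = g²*T + T = T*g² + T = T + T*g²)
(-19433 + (18191 + 228094))/(D(-289, -448) + 366625) = (-19433 + (18191 + 228094))/(-448*(1 + (-289)²) + 366625) = (-19433 + 246285)/(-448*(1 + 83521) + 366625) = 226852/(-448*83522 + 366625) = 226852/(-37417856 + 366625) = 226852/(-37051231) = 226852*(-1/37051231) = -226852/37051231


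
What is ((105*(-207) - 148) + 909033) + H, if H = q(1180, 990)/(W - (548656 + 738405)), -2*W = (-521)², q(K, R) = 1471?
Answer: 2524441212508/2845563 ≈ 8.8715e+5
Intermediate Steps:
W = -271441/2 (W = -½*(-521)² = -½*271441 = -271441/2 ≈ -1.3572e+5)
H = -2942/2845563 (H = 1471/(-271441/2 - (548656 + 738405)) = 1471/(-271441/2 - 1*1287061) = 1471/(-271441/2 - 1287061) = 1471/(-2845563/2) = 1471*(-2/2845563) = -2942/2845563 ≈ -0.0010339)
((105*(-207) - 148) + 909033) + H = ((105*(-207) - 148) + 909033) - 2942/2845563 = ((-21735 - 148) + 909033) - 2942/2845563 = (-21883 + 909033) - 2942/2845563 = 887150 - 2942/2845563 = 2524441212508/2845563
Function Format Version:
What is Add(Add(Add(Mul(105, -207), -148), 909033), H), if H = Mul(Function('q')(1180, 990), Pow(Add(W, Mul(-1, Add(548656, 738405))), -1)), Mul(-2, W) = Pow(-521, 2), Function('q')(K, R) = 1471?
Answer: Rational(2524441212508, 2845563) ≈ 8.8715e+5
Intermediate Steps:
W = Rational(-271441, 2) (W = Mul(Rational(-1, 2), Pow(-521, 2)) = Mul(Rational(-1, 2), 271441) = Rational(-271441, 2) ≈ -1.3572e+5)
H = Rational(-2942, 2845563) (H = Mul(1471, Pow(Add(Rational(-271441, 2), Mul(-1, Add(548656, 738405))), -1)) = Mul(1471, Pow(Add(Rational(-271441, 2), Mul(-1, 1287061)), -1)) = Mul(1471, Pow(Add(Rational(-271441, 2), -1287061), -1)) = Mul(1471, Pow(Rational(-2845563, 2), -1)) = Mul(1471, Rational(-2, 2845563)) = Rational(-2942, 2845563) ≈ -0.0010339)
Add(Add(Add(Mul(105, -207), -148), 909033), H) = Add(Add(Add(Mul(105, -207), -148), 909033), Rational(-2942, 2845563)) = Add(Add(Add(-21735, -148), 909033), Rational(-2942, 2845563)) = Add(Add(-21883, 909033), Rational(-2942, 2845563)) = Add(887150, Rational(-2942, 2845563)) = Rational(2524441212508, 2845563)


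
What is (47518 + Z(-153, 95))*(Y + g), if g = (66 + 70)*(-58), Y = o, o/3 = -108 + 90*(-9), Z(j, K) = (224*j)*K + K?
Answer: 34141951734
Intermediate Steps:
Z(j, K) = K + 224*K*j (Z(j, K) = 224*K*j + K = K + 224*K*j)
o = -2754 (o = 3*(-108 + 90*(-9)) = 3*(-108 - 810) = 3*(-918) = -2754)
Y = -2754
g = -7888 (g = 136*(-58) = -7888)
(47518 + Z(-153, 95))*(Y + g) = (47518 + 95*(1 + 224*(-153)))*(-2754 - 7888) = (47518 + 95*(1 - 34272))*(-10642) = (47518 + 95*(-34271))*(-10642) = (47518 - 3255745)*(-10642) = -3208227*(-10642) = 34141951734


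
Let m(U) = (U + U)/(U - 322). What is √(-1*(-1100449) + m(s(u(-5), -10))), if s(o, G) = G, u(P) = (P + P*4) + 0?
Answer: 2*√1895248394/83 ≈ 1049.0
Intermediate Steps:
u(P) = 5*P (u(P) = (P + 4*P) + 0 = 5*P + 0 = 5*P)
m(U) = 2*U/(-322 + U) (m(U) = (2*U)/(-322 + U) = 2*U/(-322 + U))
√(-1*(-1100449) + m(s(u(-5), -10))) = √(-1*(-1100449) + 2*(-10)/(-322 - 10)) = √(1100449 + 2*(-10)/(-332)) = √(1100449 + 2*(-10)*(-1/332)) = √(1100449 + 5/83) = √(91337272/83) = 2*√1895248394/83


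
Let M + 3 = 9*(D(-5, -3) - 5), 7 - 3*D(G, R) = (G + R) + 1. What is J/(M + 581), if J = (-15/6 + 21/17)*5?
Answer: -43/3910 ≈ -0.010997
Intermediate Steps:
D(G, R) = 2 - G/3 - R/3 (D(G, R) = 7/3 - ((G + R) + 1)/3 = 7/3 - (1 + G + R)/3 = 7/3 + (-⅓ - G/3 - R/3) = 2 - G/3 - R/3)
M = -6 (M = -3 + 9*((2 - ⅓*(-5) - ⅓*(-3)) - 5) = -3 + 9*((2 + 5/3 + 1) - 5) = -3 + 9*(14/3 - 5) = -3 + 9*(-⅓) = -3 - 3 = -6)
J = -215/34 (J = (-15*⅙ + 21*(1/17))*5 = (-5/2 + 21/17)*5 = -43/34*5 = -215/34 ≈ -6.3235)
J/(M + 581) = -215/(34*(-6 + 581)) = -215/34/575 = -215/34*1/575 = -43/3910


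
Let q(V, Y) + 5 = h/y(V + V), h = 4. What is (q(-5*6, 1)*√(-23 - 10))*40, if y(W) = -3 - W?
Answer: -11240*I*√33/57 ≈ -1132.8*I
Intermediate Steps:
q(V, Y) = -5 + 4/(-3 - 2*V) (q(V, Y) = -5 + 4/(-3 - (V + V)) = -5 + 4/(-3 - 2*V))
(q(-5*6, 1)*√(-23 - 10))*40 = (((-19 - (-50)*6)/(3 + 2*(-5*6)))*√(-23 - 10))*40 = (((-19 - 10*(-30))/(3 + 2*(-30)))*√(-33))*40 = (((-19 + 300)/(3 - 60))*(I*√33))*40 = ((281/(-57))*(I*√33))*40 = ((-1/57*281)*(I*√33))*40 = -281*I*√33/57*40 = -11240*I*√33/57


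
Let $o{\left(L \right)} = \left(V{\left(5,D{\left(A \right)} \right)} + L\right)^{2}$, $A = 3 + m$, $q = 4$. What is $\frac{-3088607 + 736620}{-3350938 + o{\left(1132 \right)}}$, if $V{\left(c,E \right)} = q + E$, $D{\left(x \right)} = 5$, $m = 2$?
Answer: $\frac{2351987}{2049057} \approx 1.1478$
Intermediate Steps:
$A = 5$ ($A = 3 + 2 = 5$)
$V{\left(c,E \right)} = 4 + E$
$o{\left(L \right)} = \left(9 + L\right)^{2}$ ($o{\left(L \right)} = \left(\left(4 + 5\right) + L\right)^{2} = \left(9 + L\right)^{2}$)
$\frac{-3088607 + 736620}{-3350938 + o{\left(1132 \right)}} = \frac{-3088607 + 736620}{-3350938 + \left(9 + 1132\right)^{2}} = - \frac{2351987}{-3350938 + 1141^{2}} = - \frac{2351987}{-3350938 + 1301881} = - \frac{2351987}{-2049057} = \left(-2351987\right) \left(- \frac{1}{2049057}\right) = \frac{2351987}{2049057}$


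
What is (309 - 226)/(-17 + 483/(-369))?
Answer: -10209/2252 ≈ -4.5333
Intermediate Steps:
(309 - 226)/(-17 + 483/(-369)) = 83/(-17 + 483*(-1/369)) = 83/(-17 - 161/123) = 83/(-2252/123) = 83*(-123/2252) = -10209/2252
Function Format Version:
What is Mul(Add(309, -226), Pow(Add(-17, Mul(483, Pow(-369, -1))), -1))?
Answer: Rational(-10209, 2252) ≈ -4.5333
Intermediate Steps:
Mul(Add(309, -226), Pow(Add(-17, Mul(483, Pow(-369, -1))), -1)) = Mul(83, Pow(Add(-17, Mul(483, Rational(-1, 369))), -1)) = Mul(83, Pow(Add(-17, Rational(-161, 123)), -1)) = Mul(83, Pow(Rational(-2252, 123), -1)) = Mul(83, Rational(-123, 2252)) = Rational(-10209, 2252)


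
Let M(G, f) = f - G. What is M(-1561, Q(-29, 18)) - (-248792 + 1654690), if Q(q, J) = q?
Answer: -1404366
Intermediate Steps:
M(-1561, Q(-29, 18)) - (-248792 + 1654690) = (-29 - 1*(-1561)) - (-248792 + 1654690) = (-29 + 1561) - 1*1405898 = 1532 - 1405898 = -1404366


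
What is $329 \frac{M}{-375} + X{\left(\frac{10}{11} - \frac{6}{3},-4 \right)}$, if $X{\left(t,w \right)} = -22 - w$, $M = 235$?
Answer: $- \frac{16813}{75} \approx -224.17$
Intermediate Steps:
$329 \frac{M}{-375} + X{\left(\frac{10}{11} - \frac{6}{3},-4 \right)} = 329 \frac{235}{-375} - 18 = 329 \cdot 235 \left(- \frac{1}{375}\right) + \left(-22 + 4\right) = 329 \left(- \frac{47}{75}\right) - 18 = - \frac{15463}{75} - 18 = - \frac{16813}{75}$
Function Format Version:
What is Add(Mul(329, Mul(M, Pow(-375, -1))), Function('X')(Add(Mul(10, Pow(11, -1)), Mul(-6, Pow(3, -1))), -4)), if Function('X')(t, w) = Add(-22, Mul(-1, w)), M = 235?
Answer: Rational(-16813, 75) ≈ -224.17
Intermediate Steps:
Add(Mul(329, Mul(M, Pow(-375, -1))), Function('X')(Add(Mul(10, Pow(11, -1)), Mul(-6, Pow(3, -1))), -4)) = Add(Mul(329, Mul(235, Pow(-375, -1))), Add(-22, Mul(-1, -4))) = Add(Mul(329, Mul(235, Rational(-1, 375))), Add(-22, 4)) = Add(Mul(329, Rational(-47, 75)), -18) = Add(Rational(-15463, 75), -18) = Rational(-16813, 75)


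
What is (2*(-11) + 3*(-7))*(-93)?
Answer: 3999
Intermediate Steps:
(2*(-11) + 3*(-7))*(-93) = (-22 - 21)*(-93) = -43*(-93) = 3999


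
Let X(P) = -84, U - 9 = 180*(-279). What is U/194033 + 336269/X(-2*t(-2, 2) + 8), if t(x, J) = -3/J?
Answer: -9321642943/2328396 ≈ -4003.5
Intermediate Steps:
U = -50211 (U = 9 + 180*(-279) = 9 - 50220 = -50211)
U/194033 + 336269/X(-2*t(-2, 2) + 8) = -50211/194033 + 336269/(-84) = -50211*1/194033 + 336269*(-1/84) = -7173/27719 - 336269/84 = -9321642943/2328396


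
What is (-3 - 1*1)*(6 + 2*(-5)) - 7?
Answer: 9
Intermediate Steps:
(-3 - 1*1)*(6 + 2*(-5)) - 7 = (-3 - 1)*(6 - 10) - 7 = -4*(-4) - 7 = 16 - 7 = 9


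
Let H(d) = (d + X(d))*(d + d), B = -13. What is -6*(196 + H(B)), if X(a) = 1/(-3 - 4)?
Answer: -22584/7 ≈ -3226.3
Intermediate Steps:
X(a) = -⅐ (X(a) = 1/(-7) = -⅐)
H(d) = 2*d*(-⅐ + d) (H(d) = (d - ⅐)*(d + d) = (-⅐ + d)*(2*d) = 2*d*(-⅐ + d))
-6*(196 + H(B)) = -6*(196 + (2/7)*(-13)*(-1 + 7*(-13))) = -6*(196 + (2/7)*(-13)*(-1 - 91)) = -6*(196 + (2/7)*(-13)*(-92)) = -6*(196 + 2392/7) = -6*3764/7 = -22584/7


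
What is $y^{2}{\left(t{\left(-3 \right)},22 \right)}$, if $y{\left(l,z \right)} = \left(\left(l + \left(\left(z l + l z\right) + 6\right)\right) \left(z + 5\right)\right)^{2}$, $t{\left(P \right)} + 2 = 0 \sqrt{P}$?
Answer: $26458925342976$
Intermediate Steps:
$t{\left(P \right)} = -2$ ($t{\left(P \right)} = -2 + 0 \sqrt{P} = -2 + 0 = -2$)
$y{\left(l,z \right)} = \left(5 + z\right)^{2} \left(6 + l + 2 l z\right)^{2}$ ($y{\left(l,z \right)} = \left(\left(l + \left(\left(l z + l z\right) + 6\right)\right) \left(5 + z\right)\right)^{2} = \left(\left(l + \left(2 l z + 6\right)\right) \left(5 + z\right)\right)^{2} = \left(\left(l + \left(6 + 2 l z\right)\right) \left(5 + z\right)\right)^{2} = \left(\left(6 + l + 2 l z\right) \left(5 + z\right)\right)^{2} = \left(\left(5 + z\right) \left(6 + l + 2 l z\right)\right)^{2} = \left(5 + z\right)^{2} \left(6 + l + 2 l z\right)^{2}$)
$y^{2}{\left(t{\left(-3 \right)},22 \right)} = \left(\left(5 + 22\right)^{2} \left(6 - 2 + 2 \left(-2\right) 22\right)^{2}\right)^{2} = \left(27^{2} \left(6 - 2 - 88\right)^{2}\right)^{2} = \left(729 \left(-84\right)^{2}\right)^{2} = \left(729 \cdot 7056\right)^{2} = 5143824^{2} = 26458925342976$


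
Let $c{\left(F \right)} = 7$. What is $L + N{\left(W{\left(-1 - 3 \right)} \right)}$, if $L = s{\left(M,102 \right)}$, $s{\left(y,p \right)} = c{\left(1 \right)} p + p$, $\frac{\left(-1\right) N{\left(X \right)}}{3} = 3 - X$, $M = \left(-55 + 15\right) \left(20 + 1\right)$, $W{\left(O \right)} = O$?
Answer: $795$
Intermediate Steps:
$M = -840$ ($M = \left(-40\right) 21 = -840$)
$N{\left(X \right)} = -9 + 3 X$ ($N{\left(X \right)} = - 3 \left(3 - X\right) = -9 + 3 X$)
$s{\left(y,p \right)} = 8 p$ ($s{\left(y,p \right)} = 7 p + p = 8 p$)
$L = 816$ ($L = 8 \cdot 102 = 816$)
$L + N{\left(W{\left(-1 - 3 \right)} \right)} = 816 + \left(-9 + 3 \left(-1 - 3\right)\right) = 816 + \left(-9 + 3 \left(-4\right)\right) = 816 - 21 = 795$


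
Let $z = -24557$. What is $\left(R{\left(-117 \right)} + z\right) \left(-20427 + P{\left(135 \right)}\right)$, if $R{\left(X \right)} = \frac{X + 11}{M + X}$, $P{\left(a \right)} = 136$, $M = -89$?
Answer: $498275646$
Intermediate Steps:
$R{\left(X \right)} = \frac{11 + X}{-89 + X}$ ($R{\left(X \right)} = \frac{X + 11}{-89 + X} = \frac{11 + X}{-89 + X}$)
$\left(R{\left(-117 \right)} + z\right) \left(-20427 + P{\left(135 \right)}\right) = \left(\frac{11 - 117}{-89 - 117} - 24557\right) \left(-20427 + 136\right) = \left(\frac{1}{-206} \left(-106\right) - 24557\right) \left(-20291\right) = \left(\left(- \frac{1}{206}\right) \left(-106\right) - 24557\right) \left(-20291\right) = \left(\frac{53}{103} - 24557\right) \left(-20291\right) = \left(- \frac{2529318}{103}\right) \left(-20291\right) = 498275646$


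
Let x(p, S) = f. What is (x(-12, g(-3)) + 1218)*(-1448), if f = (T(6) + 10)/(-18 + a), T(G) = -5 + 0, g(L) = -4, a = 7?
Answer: -19393064/11 ≈ -1.7630e+6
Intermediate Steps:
T(G) = -5
f = -5/11 (f = (-5 + 10)/(-18 + 7) = 5/(-11) = 5*(-1/11) = -5/11 ≈ -0.45455)
x(p, S) = -5/11
(x(-12, g(-3)) + 1218)*(-1448) = (-5/11 + 1218)*(-1448) = (13393/11)*(-1448) = -19393064/11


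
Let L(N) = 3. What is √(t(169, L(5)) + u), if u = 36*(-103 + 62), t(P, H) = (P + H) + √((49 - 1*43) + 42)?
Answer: 2*√(-326 + √3) ≈ 36.015*I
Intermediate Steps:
t(P, H) = H + P + 4*√3 (t(P, H) = (H + P) + √((49 - 43) + 42) = (H + P) + √(6 + 42) = (H + P) + √48 = (H + P) + 4*√3 = H + P + 4*√3)
u = -1476 (u = 36*(-41) = -1476)
√(t(169, L(5)) + u) = √((3 + 169 + 4*√3) - 1476) = √((172 + 4*√3) - 1476) = √(-1304 + 4*√3)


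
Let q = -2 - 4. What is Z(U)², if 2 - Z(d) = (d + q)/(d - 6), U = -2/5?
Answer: 1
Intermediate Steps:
q = -6
U = -⅖ (U = -2*⅕ = -⅖ ≈ -0.40000)
Z(d) = 1 (Z(d) = 2 - (d - 6)/(d - 6) = 2 - (-6 + d)/(-6 + d) = 2 - 1*1 = 2 - 1 = 1)
Z(U)² = 1² = 1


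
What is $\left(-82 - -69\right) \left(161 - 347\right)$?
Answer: $2418$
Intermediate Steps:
$\left(-82 - -69\right) \left(161 - 347\right) = \left(-82 + 69\right) \left(-186\right) = \left(-13\right) \left(-186\right) = 2418$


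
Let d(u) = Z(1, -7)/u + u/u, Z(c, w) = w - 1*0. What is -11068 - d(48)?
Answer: -531305/48 ≈ -11069.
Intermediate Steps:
Z(c, w) = w (Z(c, w) = w + 0 = w)
d(u) = 1 - 7/u (d(u) = -7/u + u/u = -7/u + 1 = 1 - 7/u)
-11068 - d(48) = -11068 - (-7 + 48)/48 = -11068 - 41/48 = -531305/48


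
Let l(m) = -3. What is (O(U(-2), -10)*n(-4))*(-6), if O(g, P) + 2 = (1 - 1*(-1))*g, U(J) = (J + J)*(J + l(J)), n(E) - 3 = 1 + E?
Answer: 0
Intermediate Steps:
n(E) = 4 + E (n(E) = 3 + (1 + E) = 4 + E)
U(J) = 2*J*(-3 + J) (U(J) = (J + J)*(J - 3) = (2*J)*(-3 + J) = 2*J*(-3 + J))
O(g, P) = -2 + 2*g (O(g, P) = -2 + (1 - 1*(-1))*g = -2 + (1 + 1)*g = -2 + 2*g)
(O(U(-2), -10)*n(-4))*(-6) = ((-2 + 2*(2*(-2)*(-3 - 2)))*(4 - 4))*(-6) = ((-2 + 2*(2*(-2)*(-5)))*0)*(-6) = ((-2 + 2*20)*0)*(-6) = ((-2 + 40)*0)*(-6) = (38*0)*(-6) = 0*(-6) = 0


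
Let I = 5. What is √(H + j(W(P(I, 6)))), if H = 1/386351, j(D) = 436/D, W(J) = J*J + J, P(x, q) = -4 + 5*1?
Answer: √32540227140169/386351 ≈ 14.765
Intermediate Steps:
P(x, q) = 1 (P(x, q) = -4 + 5 = 1)
W(J) = J + J² (W(J) = J² + J = J + J²)
H = 1/386351 ≈ 2.5883e-6
√(H + j(W(P(I, 6)))) = √(1/386351 + 436/((1*(1 + 1)))) = √(1/386351 + 436/((1*2))) = √(1/386351 + 436/2) = √(1/386351 + 436*(½)) = √(1/386351 + 218) = √(84224519/386351) = √32540227140169/386351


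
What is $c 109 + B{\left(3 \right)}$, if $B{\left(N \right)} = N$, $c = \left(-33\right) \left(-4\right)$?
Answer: $14391$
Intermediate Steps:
$c = 132$
$c 109 + B{\left(3 \right)} = 132 \cdot 109 + 3 = 14388 + 3 = 14391$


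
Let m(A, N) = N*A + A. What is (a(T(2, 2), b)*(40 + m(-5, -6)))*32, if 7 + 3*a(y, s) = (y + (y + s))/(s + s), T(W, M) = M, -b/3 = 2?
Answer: -42640/9 ≈ -4737.8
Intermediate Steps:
b = -6 (b = -3*2 = -6)
m(A, N) = A + A*N (m(A, N) = A*N + A = A + A*N)
a(y, s) = -7/3 + (s + 2*y)/(6*s) (a(y, s) = -7/3 + ((y + (y + s))/(s + s))/3 = -7/3 + ((y + (s + y))/((2*s)))/3 = -7/3 + ((s + 2*y)*(1/(2*s)))/3 = -7/3 + ((s + 2*y)/(2*s))/3 = -7/3 + (s + 2*y)/(6*s))
(a(T(2, 2), b)*(40 + m(-5, -6)))*32 = ((-13/6 + (⅓)*2/(-6))*(40 - 5*(1 - 6)))*32 = ((-13/6 + (⅓)*2*(-⅙))*(40 - 5*(-5)))*32 = ((-13/6 - ⅑)*(40 + 25))*32 = -41/18*65*32 = -2665/18*32 = -42640/9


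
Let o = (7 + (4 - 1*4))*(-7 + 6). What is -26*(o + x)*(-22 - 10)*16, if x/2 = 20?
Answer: 439296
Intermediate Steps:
x = 40 (x = 2*20 = 40)
o = -7 (o = (7 + (4 - 4))*(-1) = (7 + 0)*(-1) = 7*(-1) = -7)
-26*(o + x)*(-22 - 10)*16 = -26*(-7 + 40)*(-22 - 10)*16 = -858*(-32)*16 = -26*(-1056)*16 = 27456*16 = 439296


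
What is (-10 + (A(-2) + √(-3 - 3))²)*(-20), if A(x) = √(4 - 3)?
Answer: 300 - 40*I*√6 ≈ 300.0 - 97.98*I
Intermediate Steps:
A(x) = 1 (A(x) = √1 = 1)
(-10 + (A(-2) + √(-3 - 3))²)*(-20) = (-10 + (1 + √(-3 - 3))²)*(-20) = (-10 + (1 + √(-6))²)*(-20) = (-10 + (1 + I*√6)²)*(-20) = 200 - 20*(1 + I*√6)²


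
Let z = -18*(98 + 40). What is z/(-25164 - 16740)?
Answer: 23/388 ≈ 0.059278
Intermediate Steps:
z = -2484 (z = -18*138 = -2484)
z/(-25164 - 16740) = -2484/(-25164 - 16740) = -2484/(-41904) = -2484*(-1/41904) = 23/388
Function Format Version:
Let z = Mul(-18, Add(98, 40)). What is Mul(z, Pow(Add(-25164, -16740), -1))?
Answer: Rational(23, 388) ≈ 0.059278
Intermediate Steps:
z = -2484 (z = Mul(-18, 138) = -2484)
Mul(z, Pow(Add(-25164, -16740), -1)) = Mul(-2484, Pow(Add(-25164, -16740), -1)) = Mul(-2484, Pow(-41904, -1)) = Mul(-2484, Rational(-1, 41904)) = Rational(23, 388)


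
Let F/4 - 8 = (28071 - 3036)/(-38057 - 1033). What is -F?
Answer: -38358/1303 ≈ -29.438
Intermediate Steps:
F = 38358/1303 (F = 32 + 4*((28071 - 3036)/(-38057 - 1033)) = 32 + 4*(25035/(-39090)) = 32 + 4*(25035*(-1/39090)) = 32 + 4*(-1669/2606) = 32 - 3338/1303 = 38358/1303 ≈ 29.438)
-F = -1*38358/1303 = -38358/1303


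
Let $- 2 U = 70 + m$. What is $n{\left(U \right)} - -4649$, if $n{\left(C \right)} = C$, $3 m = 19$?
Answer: $\frac{27665}{6} \approx 4610.8$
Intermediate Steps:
$m = \frac{19}{3}$ ($m = \frac{1}{3} \cdot 19 = \frac{19}{3} \approx 6.3333$)
$U = - \frac{229}{6}$ ($U = - \frac{70 + \frac{19}{3}}{2} = \left(- \frac{1}{2}\right) \frac{229}{3} = - \frac{229}{6} \approx -38.167$)
$n{\left(U \right)} - -4649 = - \frac{229}{6} - -4649 = - \frac{229}{6} + 4649 = \frac{27665}{6}$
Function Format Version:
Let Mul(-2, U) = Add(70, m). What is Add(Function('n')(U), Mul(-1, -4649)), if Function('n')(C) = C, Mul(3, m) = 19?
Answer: Rational(27665, 6) ≈ 4610.8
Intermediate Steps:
m = Rational(19, 3) (m = Mul(Rational(1, 3), 19) = Rational(19, 3) ≈ 6.3333)
U = Rational(-229, 6) (U = Mul(Rational(-1, 2), Add(70, Rational(19, 3))) = Mul(Rational(-1, 2), Rational(229, 3)) = Rational(-229, 6) ≈ -38.167)
Add(Function('n')(U), Mul(-1, -4649)) = Add(Rational(-229, 6), Mul(-1, -4649)) = Add(Rational(-229, 6), 4649) = Rational(27665, 6)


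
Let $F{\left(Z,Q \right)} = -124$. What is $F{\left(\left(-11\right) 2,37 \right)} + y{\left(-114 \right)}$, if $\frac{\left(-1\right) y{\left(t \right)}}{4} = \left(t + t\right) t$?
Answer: $-104092$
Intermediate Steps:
$y{\left(t \right)} = - 8 t^{2}$ ($y{\left(t \right)} = - 4 \left(t + t\right) t = - 4 \cdot 2 t t = - 4 \cdot 2 t^{2} = - 8 t^{2}$)
$F{\left(\left(-11\right) 2,37 \right)} + y{\left(-114 \right)} = -124 - 8 \left(-114\right)^{2} = -124 - 103968 = -104092$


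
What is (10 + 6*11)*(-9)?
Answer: -684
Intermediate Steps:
(10 + 6*11)*(-9) = (10 + 66)*(-9) = 76*(-9) = -684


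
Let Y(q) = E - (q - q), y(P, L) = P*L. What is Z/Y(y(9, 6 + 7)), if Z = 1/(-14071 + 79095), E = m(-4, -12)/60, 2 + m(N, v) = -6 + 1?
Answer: -15/113792 ≈ -0.00013182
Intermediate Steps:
m(N, v) = -7 (m(N, v) = -2 + (-6 + 1) = -2 - 5 = -7)
y(P, L) = L*P
E = -7/60 ≈ -0.11667
Y(q) = -7/60 (Y(q) = -7/60 - (q - q) = -7/60 - 1*0 = -7/60 + 0 = -7/60)
Z = 1/65024 ≈ 1.5379e-5
Z/Y(y(9, 6 + 7)) = 1/(65024*(-7/60)) = (1/65024)*(-60/7) = -15/113792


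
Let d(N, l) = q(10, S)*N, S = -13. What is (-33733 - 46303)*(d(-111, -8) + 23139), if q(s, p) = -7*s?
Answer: -2473832724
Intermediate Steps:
d(N, l) = -70*N (d(N, l) = (-7*10)*N = -70*N)
(-33733 - 46303)*(d(-111, -8) + 23139) = (-33733 - 46303)*(-70*(-111) + 23139) = -80036*(7770 + 23139) = -80036*30909 = -2473832724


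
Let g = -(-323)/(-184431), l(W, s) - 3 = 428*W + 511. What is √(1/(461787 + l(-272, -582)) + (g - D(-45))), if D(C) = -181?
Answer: 3*√1010364666558593849165/7087990715 ≈ 13.454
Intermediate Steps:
l(W, s) = 514 + 428*W (l(W, s) = 3 + (428*W + 511) = 3 + (511 + 428*W) = 514 + 428*W)
g = -323/184431 (g = -(-323)*(-1)/184431 = -1*323/184431 = -323/184431 ≈ -0.0017513)
√(1/(461787 + l(-272, -582)) + (g - D(-45))) = √(1/(461787 + (514 + 428*(-272))) + (-323/184431 - 1*(-181))) = √(1/(461787 + (514 - 116416)) + (-323/184431 + 181)) = √(1/(461787 - 115902) + 33381688/184431) = √(1/345885 + 33381688/184431) = √(1282913926479/7087990715) = 3*√1010364666558593849165/7087990715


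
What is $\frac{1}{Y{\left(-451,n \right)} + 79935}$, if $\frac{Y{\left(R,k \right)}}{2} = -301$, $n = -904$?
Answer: $\frac{1}{79333} \approx 1.2605 \cdot 10^{-5}$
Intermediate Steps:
$Y{\left(R,k \right)} = -602$ ($Y{\left(R,k \right)} = 2 \left(-301\right) = -602$)
$\frac{1}{Y{\left(-451,n \right)} + 79935} = \frac{1}{-602 + 79935} = \frac{1}{79333}$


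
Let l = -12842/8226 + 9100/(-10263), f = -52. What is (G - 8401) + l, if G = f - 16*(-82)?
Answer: -100512404134/14070573 ≈ -7143.4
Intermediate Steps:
G = 1260 (G = -52 - 16*(-82) = -52 + 1312 = 1260)
l = -34442341/14070573 (l = -12842*1/8226 + 9100*(-1/10263) = -6421/4113 - 9100/10263 = -34442341/14070573 ≈ -2.4478)
(G - 8401) + l = (1260 - 8401) - 34442341/14070573 = -7141 - 34442341/14070573 = -100512404134/14070573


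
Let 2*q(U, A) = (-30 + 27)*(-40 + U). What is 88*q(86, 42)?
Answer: -6072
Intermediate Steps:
q(U, A) = 60 - 3*U/2 (q(U, A) = ((-30 + 27)*(-40 + U))/2 = (-3*(-40 + U))/2 = (120 - 3*U)/2 = 60 - 3*U/2)
88*q(86, 42) = 88*(60 - 3/2*86) = 88*(60 - 129) = 88*(-69) = -6072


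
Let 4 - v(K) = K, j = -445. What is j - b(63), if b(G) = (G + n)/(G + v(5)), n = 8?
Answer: -27661/62 ≈ -446.15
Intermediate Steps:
v(K) = 4 - K
b(G) = (8 + G)/(-1 + G) (b(G) = (G + 8)/(G + (4 - 1*5)) = (8 + G)/(G + (4 - 5)) = (8 + G)/(G - 1) = (8 + G)/(-1 + G))
j - b(63) = -445 - (8 + 63)/(-1 + 63) = -445 - 71/62 = -27661/62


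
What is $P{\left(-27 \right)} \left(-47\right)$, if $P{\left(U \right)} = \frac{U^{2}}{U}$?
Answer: $1269$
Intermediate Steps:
$P{\left(U \right)} = U$
$P{\left(-27 \right)} \left(-47\right) = \left(-27\right) \left(-47\right) = 1269$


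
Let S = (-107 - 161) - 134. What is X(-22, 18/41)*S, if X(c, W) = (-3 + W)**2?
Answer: -4432050/1681 ≈ -2636.6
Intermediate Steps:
S = -402 (S = -268 - 134 = -402)
X(-22, 18/41)*S = (-3 + 18/41)**2*(-402) = (-105/41)**2*(-402) = (11025/1681)*(-402) = -4432050/1681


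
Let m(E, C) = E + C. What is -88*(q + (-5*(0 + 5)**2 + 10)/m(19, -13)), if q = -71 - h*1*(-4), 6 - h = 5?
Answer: 22748/3 ≈ 7582.7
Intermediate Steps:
h = 1 (h = 6 - 1*5 = 6 - 5 = 1)
m(E, C) = C + E
q = -67 (q = -71 - 1*1*(-4) = -71 - (-4) = -71 - 1*(-4) = -71 + 4 = -67)
-88*(q + (-5*(0 + 5)**2 + 10)/m(19, -13)) = -88*(-67 + (-5*(0 + 5)**2 + 10)/(-13 + 19)) = -88*(-67 + (-5*5**2 + 10)/6) = -88*(-67 + (-5*25 + 10)*(1/6)) = -88*(-67 + (-125 + 10)*(1/6)) = -88*(-67 - 115*1/6) = -88*(-67 - 115/6) = -88*(-517/6) = 22748/3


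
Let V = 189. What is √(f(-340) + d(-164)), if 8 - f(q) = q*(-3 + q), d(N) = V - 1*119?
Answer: I*√116542 ≈ 341.38*I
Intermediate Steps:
d(N) = 70 (d(N) = 189 - 1*119 = 189 - 119 = 70)
f(q) = 8 - q*(-3 + q)
√(f(-340) + d(-164)) = √((8 - 1*(-340)² + 3*(-340)) + 70) = √((8 - 1*115600 - 1020) + 70) = √((8 - 115600 - 1020) + 70) = √(-116612 + 70) = √(-116542) = I*√116542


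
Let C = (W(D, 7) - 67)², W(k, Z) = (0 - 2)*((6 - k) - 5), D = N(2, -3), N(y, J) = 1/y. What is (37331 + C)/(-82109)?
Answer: -41955/82109 ≈ -0.51097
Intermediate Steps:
D = ½ (D = 1/2 = ½ ≈ 0.50000)
W(k, Z) = -2 + 2*k (W(k, Z) = -2*(1 - k) = -2 + 2*k)
C = 4624 (C = ((-2 + 2*(½)) - 67)² = ((-2 + 1) - 67)² = (-1 - 67)² = (-68)² = 4624)
(37331 + C)/(-82109) = (37331 + 4624)/(-82109) = 41955*(-1/82109) = -41955/82109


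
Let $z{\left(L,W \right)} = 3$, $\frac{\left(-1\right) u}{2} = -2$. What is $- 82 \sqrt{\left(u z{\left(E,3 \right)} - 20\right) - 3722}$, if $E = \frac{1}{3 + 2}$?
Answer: $- 82 i \sqrt{3730} \approx - 5008.0 i$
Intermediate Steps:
$u = 4$ ($u = \left(-2\right) \left(-2\right) = 4$)
$E = \frac{1}{5} \approx 0.2$
$- 82 \sqrt{\left(u z{\left(E,3 \right)} - 20\right) - 3722} = - 82 \sqrt{\left(4 \cdot 3 - 20\right) - 3722} = - 82 \sqrt{\left(12 - 20\right) - 3722} = - 82 \sqrt{-8 - 3722} = - 82 \sqrt{-3730} = - 82 i \sqrt{3730}$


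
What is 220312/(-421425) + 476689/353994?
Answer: 40966511899/49727307150 ≈ 0.82382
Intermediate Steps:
220312/(-421425) + 476689/353994 = 220312*(-1/421425) + 476689*(1/353994) = -220312/421425 + 476689/353994 = 40966511899/49727307150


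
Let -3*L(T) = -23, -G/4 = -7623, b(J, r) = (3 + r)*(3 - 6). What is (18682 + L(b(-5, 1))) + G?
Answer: 147545/3 ≈ 49182.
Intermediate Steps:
b(J, r) = -9 - 3*r (b(J, r) = (3 + r)*(-3) = -9 - 3*r)
G = 30492 (G = -4*(-7623) = 30492)
L(T) = 23/3 (L(T) = -1/3*(-23) = 23/3)
(18682 + L(b(-5, 1))) + G = (18682 + 23/3) + 30492 = 56069/3 + 30492 = 147545/3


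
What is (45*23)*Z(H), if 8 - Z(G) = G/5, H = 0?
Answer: 8280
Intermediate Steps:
Z(G) = 8 - G/5
(45*23)*Z(H) = (45*23)*(8 - ⅕*0) = 1035*(8 + 0) = 1035*8 = 8280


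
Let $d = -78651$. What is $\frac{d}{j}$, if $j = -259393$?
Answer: $\frac{78651}{259393} \approx 0.30321$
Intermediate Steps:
$\frac{d}{j} = - \frac{78651}{-259393} = \left(-78651\right) \left(- \frac{1}{259393}\right) = \frac{78651}{259393}$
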